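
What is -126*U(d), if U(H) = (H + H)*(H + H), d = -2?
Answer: -2016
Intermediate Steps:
U(H) = 4*H**2 (U(H) = (2*H)*(2*H) = 4*H**2)
-126*U(d) = -504*(-2)**2 = -504*4 = -126*16 = -2016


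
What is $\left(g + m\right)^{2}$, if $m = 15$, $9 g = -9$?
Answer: $196$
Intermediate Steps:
$g = -1$ ($g = \frac{1}{9} \left(-9\right) = -1$)
$\left(g + m\right)^{2} = \left(-1 + 15\right)^{2} = 14^{2} = 196$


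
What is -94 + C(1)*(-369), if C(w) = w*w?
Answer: -463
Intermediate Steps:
C(w) = w**2
-94 + C(1)*(-369) = -94 + 1**2*(-369) = -94 + 1*(-369) = -94 - 369 = -463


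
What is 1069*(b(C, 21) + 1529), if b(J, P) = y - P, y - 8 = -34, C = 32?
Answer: 1584258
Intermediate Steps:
y = -26 (y = 8 - 34 = -26)
b(J, P) = -26 - P
1069*(b(C, 21) + 1529) = 1069*((-26 - 1*21) + 1529) = 1069*((-26 - 21) + 1529) = 1069*(-47 + 1529) = 1069*1482 = 1584258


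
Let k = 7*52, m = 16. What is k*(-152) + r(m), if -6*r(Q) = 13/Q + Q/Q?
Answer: -5311517/96 ≈ -55328.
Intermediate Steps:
r(Q) = -⅙ - 13/(6*Q) (r(Q) = -(13/Q + Q/Q)/6 = -(13/Q + 1)/6 = -(1 + 13/Q)/6 = -⅙ - 13/(6*Q))
k = 364
k*(-152) + r(m) = 364*(-152) + (⅙)*(-13 - 1*16)/16 = -55328 + (⅙)*(1/16)*(-13 - 16) = -55328 + (⅙)*(1/16)*(-29) = -55328 - 29/96 = -5311517/96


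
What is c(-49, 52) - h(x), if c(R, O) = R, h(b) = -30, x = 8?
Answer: -19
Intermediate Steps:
c(-49, 52) - h(x) = -49 - 1*(-30) = -49 + 30 = -19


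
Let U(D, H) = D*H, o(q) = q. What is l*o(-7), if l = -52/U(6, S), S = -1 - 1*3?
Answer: -91/6 ≈ -15.167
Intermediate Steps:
S = -4 (S = -1 - 3 = -4)
l = 13/6 (l = -52/(6*(-4)) = -52/(-24) = -52*(-1/24) = 13/6 ≈ 2.1667)
l*o(-7) = (13/6)*(-7) = -91/6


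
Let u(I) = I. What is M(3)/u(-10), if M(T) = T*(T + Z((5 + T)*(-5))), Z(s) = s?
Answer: 111/10 ≈ 11.100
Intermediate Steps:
M(T) = T*(-25 - 4*T) (M(T) = T*(T + (5 + T)*(-5)) = T*(T + (-25 - 5*T)) = T*(-25 - 4*T))
M(3)/u(-10) = -1*3*(25 + 4*3)/(-10) = -1*3*(25 + 12)*(-1/10) = -1*3*37*(-1/10) = -111*(-1/10) = 111/10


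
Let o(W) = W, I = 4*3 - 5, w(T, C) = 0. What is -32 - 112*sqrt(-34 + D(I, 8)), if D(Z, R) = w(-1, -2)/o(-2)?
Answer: -32 - 112*I*sqrt(34) ≈ -32.0 - 653.07*I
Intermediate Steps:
I = 7 (I = 12 - 5 = 7)
D(Z, R) = 0 (D(Z, R) = 0/(-2) = 0*(-1/2) = 0)
-32 - 112*sqrt(-34 + D(I, 8)) = -32 - 112*sqrt(-34 + 0) = -32 - 112*I*sqrt(34)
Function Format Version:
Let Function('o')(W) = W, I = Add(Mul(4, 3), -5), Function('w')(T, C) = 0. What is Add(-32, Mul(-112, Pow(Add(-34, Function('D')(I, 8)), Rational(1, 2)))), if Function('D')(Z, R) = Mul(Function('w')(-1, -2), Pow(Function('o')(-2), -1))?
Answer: Add(-32, Mul(-112, I, Pow(34, Rational(1, 2)))) ≈ Add(-32.000, Mul(-653.07, I))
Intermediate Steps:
I = 7 (I = Add(12, -5) = 7)
Function('D')(Z, R) = 0 (Function('D')(Z, R) = Mul(0, Pow(-2, -1)) = Mul(0, Rational(-1, 2)) = 0)
Add(-32, Mul(-112, Pow(Add(-34, Function('D')(I, 8)), Rational(1, 2)))) = Add(-32, Mul(-112, Pow(Add(-34, 0), Rational(1, 2)))) = Add(-32, Mul(-112, Pow(-34, Rational(1, 2)))) = Add(-32, Mul(-112, Mul(I, Pow(34, Rational(1, 2))))) = Add(-32, Mul(-112, I, Pow(34, Rational(1, 2))))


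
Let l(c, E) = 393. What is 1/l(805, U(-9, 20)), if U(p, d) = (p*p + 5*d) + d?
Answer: 1/393 ≈ 0.0025445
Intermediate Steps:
U(p, d) = p**2 + 6*d (U(p, d) = (p**2 + 5*d) + d = p**2 + 6*d)
1/l(805, U(-9, 20)) = 1/393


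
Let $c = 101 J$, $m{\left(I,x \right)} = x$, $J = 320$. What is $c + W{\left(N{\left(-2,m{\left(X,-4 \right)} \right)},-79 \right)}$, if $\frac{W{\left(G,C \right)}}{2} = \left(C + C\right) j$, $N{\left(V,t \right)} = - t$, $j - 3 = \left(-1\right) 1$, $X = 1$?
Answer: $31688$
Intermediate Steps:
$j = 2$ ($j = 3 - 1 = 2$)
$W{\left(G,C \right)} = 8 C$ ($W{\left(G,C \right)} = 2 \left(C + C\right) 2 = 2 \cdot 2 C 2 = 2 \cdot 4 C = 8 C$)
$c = 32320$ ($c = 101 \cdot 320 = 32320$)
$c + W{\left(N{\left(-2,m{\left(X,-4 \right)} \right)},-79 \right)} = 32320 + 8 \left(-79\right) = 32320 - 632 = 31688$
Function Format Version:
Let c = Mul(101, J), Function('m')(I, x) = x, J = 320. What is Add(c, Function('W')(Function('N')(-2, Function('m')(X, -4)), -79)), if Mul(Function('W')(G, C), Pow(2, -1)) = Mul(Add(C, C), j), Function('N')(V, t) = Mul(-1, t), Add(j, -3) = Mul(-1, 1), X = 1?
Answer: 31688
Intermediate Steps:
j = 2 (j = Add(3, Mul(-1, 1)) = Add(3, -1) = 2)
Function('W')(G, C) = Mul(8, C) (Function('W')(G, C) = Mul(2, Mul(Add(C, C), 2)) = Mul(2, Mul(Mul(2, C), 2)) = Mul(2, Mul(4, C)) = Mul(8, C))
c = 32320 (c = Mul(101, 320) = 32320)
Add(c, Function('W')(Function('N')(-2, Function('m')(X, -4)), -79)) = Add(32320, Mul(8, -79)) = Add(32320, -632) = 31688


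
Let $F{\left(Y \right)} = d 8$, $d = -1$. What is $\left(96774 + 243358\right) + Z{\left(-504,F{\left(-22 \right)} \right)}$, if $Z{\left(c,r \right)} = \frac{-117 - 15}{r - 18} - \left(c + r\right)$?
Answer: $\frac{4428438}{13} \approx 3.4065 \cdot 10^{5}$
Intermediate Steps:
$F{\left(Y \right)} = -8$ ($F{\left(Y \right)} = \left(-1\right) 8 = -8$)
$Z{\left(c,r \right)} = - c - r - \frac{132}{-18 + r}$ ($Z{\left(c,r \right)} = - \frac{132}{-18 + r} - \left(c + r\right) = - c - r - \frac{132}{-18 + r}$)
$\left(96774 + 243358\right) + Z{\left(-504,F{\left(-22 \right)} \right)} = \left(96774 + 243358\right) + \frac{-132 - \left(-8\right)^{2} + 18 \left(-504\right) + 18 \left(-8\right) - \left(-504\right) \left(-8\right)}{-18 - 8} = 340132 + \frac{-132 - 64 - 9072 - 144 - 4032}{-26} = 340132 - \frac{-132 - 64 - 9072 - 144 - 4032}{26} = 340132 - - \frac{6722}{13} = 340132 + \frac{6722}{13} = \frac{4428438}{13}$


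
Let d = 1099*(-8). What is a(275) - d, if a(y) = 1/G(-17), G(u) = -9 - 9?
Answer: 158255/18 ≈ 8791.9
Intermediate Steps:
G(u) = -18
a(y) = -1/18 (a(y) = 1/(-18) = -1/18)
d = -8792
a(275) - d = -1/18 - 1*(-8792) = -1/18 + 8792 = 158255/18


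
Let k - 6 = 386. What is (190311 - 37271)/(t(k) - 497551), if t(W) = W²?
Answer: -153040/343887 ≈ -0.44503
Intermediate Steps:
k = 392 (k = 6 + 386 = 392)
(190311 - 37271)/(t(k) - 497551) = (190311 - 37271)/(392² - 497551) = 153040/(153664 - 497551) = 153040/(-343887) = 153040*(-1/343887) = -153040/343887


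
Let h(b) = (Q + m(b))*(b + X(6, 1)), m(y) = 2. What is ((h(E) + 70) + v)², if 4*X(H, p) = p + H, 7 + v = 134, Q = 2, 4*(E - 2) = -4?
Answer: 43264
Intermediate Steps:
E = 1 (E = 2 + (¼)*(-4) = 2 - 1 = 1)
v = 127 (v = -7 + 134 = 127)
X(H, p) = H/4 + p/4 (X(H, p) = (p + H)/4 = (H + p)/4 = H/4 + p/4)
h(b) = 7 + 4*b (h(b) = (2 + 2)*(b + ((¼)*6 + (¼)*1)) = 4*(b + (3/2 + ¼)) = 4*(b + 7/4) = 4*(7/4 + b) = 7 + 4*b)
((h(E) + 70) + v)² = (((7 + 4*1) + 70) + 127)² = (((7 + 4) + 70) + 127)² = ((11 + 70) + 127)² = (81 + 127)² = 208² = 43264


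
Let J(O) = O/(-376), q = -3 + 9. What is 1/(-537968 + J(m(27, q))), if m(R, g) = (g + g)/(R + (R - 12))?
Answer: -1316/707965889 ≈ -1.8588e-6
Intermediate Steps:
q = 6
m(R, g) = 2*g/(-12 + 2*R) (m(R, g) = (2*g)/(R + (-12 + R)) = (2*g)/(-12 + 2*R) = 2*g/(-12 + 2*R))
J(O) = -O/376 (J(O) = O*(-1/376) = -O/376)
1/(-537968 + J(m(27, q))) = 1/(-537968 - 3/(188*(-6 + 27))) = 1/(-537968 - 3/(188*21)) = 1/(-537968 - 1/376*2/7) = 1/(-537968 - 1/1316) = 1/(-707965889/1316) = -1316/707965889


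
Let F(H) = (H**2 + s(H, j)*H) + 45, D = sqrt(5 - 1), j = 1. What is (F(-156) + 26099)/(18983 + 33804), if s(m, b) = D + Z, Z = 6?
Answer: 49232/52787 ≈ 0.93265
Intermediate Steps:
D = 2 (D = sqrt(4) = 2)
s(m, b) = 8 (s(m, b) = 2 + 6 = 8)
F(H) = 45 + H**2 + 8*H (F(H) = (H**2 + 8*H) + 45 = 45 + H**2 + 8*H)
(F(-156) + 26099)/(18983 + 33804) = ((45 + (-156)**2 + 8*(-156)) + 26099)/(18983 + 33804) = ((45 + 24336 - 1248) + 26099)/52787 = (23133 + 26099)*(1/52787) = 49232*(1/52787) = 49232/52787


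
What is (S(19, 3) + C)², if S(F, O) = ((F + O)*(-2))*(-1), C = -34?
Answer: 100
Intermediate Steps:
S(F, O) = 2*F + 2*O (S(F, O) = (-2*F - 2*O)*(-1) = 2*F + 2*O)
(S(19, 3) + C)² = ((2*19 + 2*3) - 34)² = ((38 + 6) - 34)² = (44 - 34)² = 10² = 100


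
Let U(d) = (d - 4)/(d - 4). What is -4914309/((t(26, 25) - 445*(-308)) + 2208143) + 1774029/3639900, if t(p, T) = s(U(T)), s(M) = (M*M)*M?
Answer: -571963892591/355679501650 ≈ -1.6081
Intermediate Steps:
U(d) = 1 (U(d) = (-4 + d)/(-4 + d) = 1)
s(M) = M³ (s(M) = M²*M = M³)
t(p, T) = 1 (t(p, T) = 1³ = 1)
-4914309/((t(26, 25) - 445*(-308)) + 2208143) + 1774029/3639900 = -4914309/((1 - 445*(-308)) + 2208143) + 1774029/3639900 = -4914309/((1 + 137060) + 2208143) + 1774029*(1/3639900) = -4914309/(137061 + 2208143) + 591343/1213300 = -4914309/2345204 + 591343/1213300 = -571963892591/355679501650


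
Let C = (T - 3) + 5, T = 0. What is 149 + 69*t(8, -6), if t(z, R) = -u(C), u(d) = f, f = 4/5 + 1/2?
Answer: 593/10 ≈ 59.300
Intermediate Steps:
C = 2 (C = (0 - 3) + 5 = -3 + 5 = 2)
f = 13/10 (f = 4*(⅕) + 1*(½) = ⅘ + ½ = 13/10 ≈ 1.3000)
u(d) = 13/10
t(z, R) = -13/10 (t(z, R) = -1*13/10 = -13/10)
149 + 69*t(8, -6) = 149 + 69*(-13/10) = 149 - 897/10 = 593/10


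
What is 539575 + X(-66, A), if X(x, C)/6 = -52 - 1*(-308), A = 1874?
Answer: 541111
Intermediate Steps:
X(x, C) = 1536 (X(x, C) = 6*(-52 - 1*(-308)) = 6*(-52 + 308) = 6*256 = 1536)
539575 + X(-66, A) = 539575 + 1536 = 541111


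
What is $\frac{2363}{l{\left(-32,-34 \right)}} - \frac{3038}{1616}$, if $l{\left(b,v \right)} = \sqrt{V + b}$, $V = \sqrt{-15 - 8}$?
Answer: $- \frac{1519}{808} + \frac{2363}{\sqrt{-32 + i \sqrt{23}}} \approx 28.99 - 414.26 i$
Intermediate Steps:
$V = i \sqrt{23}$ ($V = \sqrt{-23} = i \sqrt{23} \approx 4.7958 i$)
$l{\left(b,v \right)} = \sqrt{b + i \sqrt{23}}$ ($l{\left(b,v \right)} = \sqrt{i \sqrt{23} + b} = \sqrt{b + i \sqrt{23}}$)
$\frac{2363}{l{\left(-32,-34 \right)}} - \frac{3038}{1616} = \frac{2363}{\sqrt{-32 + i \sqrt{23}}} - \frac{3038}{1616} = \frac{2363}{\sqrt{-32 + i \sqrt{23}}} - \frac{1519}{808} = - \frac{1519}{808} + \frac{2363}{\sqrt{-32 + i \sqrt{23}}}$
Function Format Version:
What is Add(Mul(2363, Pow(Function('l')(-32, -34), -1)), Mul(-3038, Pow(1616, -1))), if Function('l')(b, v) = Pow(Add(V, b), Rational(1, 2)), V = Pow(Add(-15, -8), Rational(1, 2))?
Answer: Add(Rational(-1519, 808), Mul(2363, Pow(Add(-32, Mul(I, Pow(23, Rational(1, 2)))), Rational(-1, 2)))) ≈ Add(28.990, Mul(-414.26, I))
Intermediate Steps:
V = Mul(I, Pow(23, Rational(1, 2))) (V = Pow(-23, Rational(1, 2)) = Mul(I, Pow(23, Rational(1, 2))) ≈ Mul(4.7958, I))
Function('l')(b, v) = Pow(Add(b, Mul(I, Pow(23, Rational(1, 2)))), Rational(1, 2)) (Function('l')(b, v) = Pow(Add(Mul(I, Pow(23, Rational(1, 2))), b), Rational(1, 2)) = Pow(Add(b, Mul(I, Pow(23, Rational(1, 2)))), Rational(1, 2)))
Add(Mul(2363, Pow(Function('l')(-32, -34), -1)), Mul(-3038, Pow(1616, -1))) = Add(Mul(2363, Pow(Pow(Add(-32, Mul(I, Pow(23, Rational(1, 2)))), Rational(1, 2)), -1)), Mul(-3038, Pow(1616, -1))) = Add(Mul(2363, Pow(Add(-32, Mul(I, Pow(23, Rational(1, 2)))), Rational(-1, 2))), Mul(-3038, Rational(1, 1616))) = Add(Mul(2363, Pow(Add(-32, Mul(I, Pow(23, Rational(1, 2)))), Rational(-1, 2))), Rational(-1519, 808)) = Add(Rational(-1519, 808), Mul(2363, Pow(Add(-32, Mul(I, Pow(23, Rational(1, 2)))), Rational(-1, 2))))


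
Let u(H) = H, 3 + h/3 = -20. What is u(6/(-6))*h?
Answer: 69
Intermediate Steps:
h = -69 (h = -9 + 3*(-20) = -9 - 60 = -69)
u(6/(-6))*h = (6/(-6))*(-69) = (6*(-⅙))*(-69) = -1*(-69) = 69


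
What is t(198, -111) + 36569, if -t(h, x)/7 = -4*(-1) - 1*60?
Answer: 36961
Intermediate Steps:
t(h, x) = 392 (t(h, x) = -7*(-4*(-1) - 1*60) = -7*(4 - 60) = -7*(-56) = 392)
t(198, -111) + 36569 = 392 + 36569 = 36961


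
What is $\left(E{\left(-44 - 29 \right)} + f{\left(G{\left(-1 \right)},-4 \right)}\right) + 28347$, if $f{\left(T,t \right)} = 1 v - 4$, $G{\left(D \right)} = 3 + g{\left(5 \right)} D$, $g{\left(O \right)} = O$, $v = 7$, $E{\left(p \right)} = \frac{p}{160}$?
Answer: $\frac{4535927}{160} \approx 28350.0$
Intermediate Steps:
$E{\left(p \right)} = \frac{p}{160}$ ($E{\left(p \right)} = p \frac{1}{160} = \frac{p}{160}$)
$G{\left(D \right)} = 3 + 5 D$
$f{\left(T,t \right)} = 3$ ($f{\left(T,t \right)} = 1 \cdot 7 - 4 = 7 - 4 = 3$)
$\left(E{\left(-44 - 29 \right)} + f{\left(G{\left(-1 \right)},-4 \right)}\right) + 28347 = \left(\frac{-44 - 29}{160} + 3\right) + 28347 = \left(\frac{1}{160} \left(-73\right) + 3\right) + 28347 = \left(- \frac{73}{160} + 3\right) + 28347 = \frac{407}{160} + 28347 = \frac{4535927}{160}$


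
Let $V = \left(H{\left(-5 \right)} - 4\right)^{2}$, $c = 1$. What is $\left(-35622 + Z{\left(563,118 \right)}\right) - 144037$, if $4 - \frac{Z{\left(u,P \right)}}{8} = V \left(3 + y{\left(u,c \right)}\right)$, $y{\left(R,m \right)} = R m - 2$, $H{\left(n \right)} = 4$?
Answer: $-179627$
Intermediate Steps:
$V = 0$ ($V = \left(4 - 4\right)^{2} = 0^{2} = 0$)
$y{\left(R,m \right)} = -2 + R m$
$Z{\left(u,P \right)} = 32$ ($Z{\left(u,P \right)} = 32 - 8 \cdot 0 \left(3 + \left(-2 + u 1\right)\right) = 32 - 8 \cdot 0 \left(3 + \left(-2 + u\right)\right) = 32 - 8 \cdot 0 \left(1 + u\right) = 32 - 0 = 32 + 0 = 32$)
$\left(-35622 + Z{\left(563,118 \right)}\right) - 144037 = \left(-35622 + 32\right) - 144037 = -35590 - 144037 = -179627$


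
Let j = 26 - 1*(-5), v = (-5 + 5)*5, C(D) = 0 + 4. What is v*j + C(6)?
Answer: 4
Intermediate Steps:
C(D) = 4
v = 0 (v = 0*5 = 0)
j = 31 (j = 26 + 5 = 31)
v*j + C(6) = 0*31 + 4 = 0 + 4 = 4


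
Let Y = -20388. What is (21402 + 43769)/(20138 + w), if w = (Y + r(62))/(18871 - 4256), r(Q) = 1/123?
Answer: 117154322295/36198467287 ≈ 3.2364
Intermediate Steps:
r(Q) = 1/123
w = -2507723/1797645 (w = (-20388 + 1/123)/(18871 - 4256) = -2507723/123/14615 = -2507723/123*1/14615 = -2507723/1797645 ≈ -1.3950)
(21402 + 43769)/(20138 + w) = (21402 + 43769)/(20138 - 2507723/1797645) = 65171/(36198467287/1797645) = 65171*(1797645/36198467287) = 117154322295/36198467287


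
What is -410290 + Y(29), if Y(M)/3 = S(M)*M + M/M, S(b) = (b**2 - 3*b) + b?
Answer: -342166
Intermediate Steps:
S(b) = b**2 - 2*b
Y(M) = 3 + 3*M**2*(-2 + M) (Y(M) = 3*((M*(-2 + M))*M + M/M) = 3*(M**2*(-2 + M) + 1) = 3*(1 + M**2*(-2 + M)) = 3 + 3*M**2*(-2 + M))
-410290 + Y(29) = -410290 + (3 + 3*29**2*(-2 + 29)) = -410290 + (3 + 3*841*27) = -410290 + (3 + 68121) = -410290 + 68124 = -342166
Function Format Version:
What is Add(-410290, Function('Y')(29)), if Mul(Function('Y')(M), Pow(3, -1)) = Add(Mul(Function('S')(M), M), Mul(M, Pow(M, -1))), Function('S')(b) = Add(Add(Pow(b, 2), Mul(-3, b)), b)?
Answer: -342166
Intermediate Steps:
Function('S')(b) = Add(Pow(b, 2), Mul(-2, b))
Function('Y')(M) = Add(3, Mul(3, Pow(M, 2), Add(-2, M))) (Function('Y')(M) = Mul(3, Add(Mul(Mul(M, Add(-2, M)), M), Mul(M, Pow(M, -1)))) = Mul(3, Add(Mul(Pow(M, 2), Add(-2, M)), 1)) = Mul(3, Add(1, Mul(Pow(M, 2), Add(-2, M)))) = Add(3, Mul(3, Pow(M, 2), Add(-2, M))))
Add(-410290, Function('Y')(29)) = Add(-410290, Add(3, Mul(3, Pow(29, 2), Add(-2, 29)))) = Add(-410290, Add(3, Mul(3, 841, 27))) = Add(-410290, Add(3, 68121)) = Add(-410290, 68124) = -342166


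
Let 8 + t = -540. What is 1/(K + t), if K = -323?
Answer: -1/871 ≈ -0.0011481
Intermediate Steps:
t = -548 (t = -8 - 540 = -548)
1/(K + t) = 1/(-323 - 548) = 1/(-871) = -1/871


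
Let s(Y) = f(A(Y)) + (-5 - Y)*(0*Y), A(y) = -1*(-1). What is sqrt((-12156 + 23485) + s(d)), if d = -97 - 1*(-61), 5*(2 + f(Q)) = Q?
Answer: 2*sqrt(70795)/5 ≈ 106.43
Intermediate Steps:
A(y) = 1
f(Q) = -2 + Q/5
d = -36 (d = -97 + 61 = -36)
s(Y) = -9/5 (s(Y) = (-2 + (1/5)*1) + (-5 - Y)*(0*Y) = (-2 + 1/5) + (-5 - Y)*0 = -9/5 + 0 = -9/5)
sqrt((-12156 + 23485) + s(d)) = sqrt((-12156 + 23485) - 9/5) = sqrt(11329 - 9/5) = sqrt(56636/5) = 2*sqrt(70795)/5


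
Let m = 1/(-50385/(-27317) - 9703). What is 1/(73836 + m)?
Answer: 265006466/19567017396259 ≈ 1.3544e-5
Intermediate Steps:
m = -27317/265006466 (m = 1/(-50385*(-1/27317) - 9703) = 1/(50385/27317 - 9703) = 1/(-265006466/27317) = -27317/265006466 ≈ -0.00010308)
1/(73836 + m) = 1/(73836 - 27317/265006466) = 1/(19567017396259/265006466) = 265006466/19567017396259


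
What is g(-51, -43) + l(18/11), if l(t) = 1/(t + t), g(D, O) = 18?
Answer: 659/36 ≈ 18.306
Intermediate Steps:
l(t) = 1/(2*t)
g(-51, -43) + l(18/11) = 18 + 1/(2*((18/11))) = 18 + 1/(2*((18*(1/11)))) = 18 + 1/(2*(18/11)) = 18 + (½)*(11/18) = 18 + 11/36 = 659/36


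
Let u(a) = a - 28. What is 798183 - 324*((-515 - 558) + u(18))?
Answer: 1149075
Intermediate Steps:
u(a) = -28 + a
798183 - 324*((-515 - 558) + u(18)) = 798183 - 324*((-515 - 558) + (-28 + 18)) = 798183 - 324*(-1073 - 10) = 798183 - 324*(-1083) = 798183 + 350892 = 1149075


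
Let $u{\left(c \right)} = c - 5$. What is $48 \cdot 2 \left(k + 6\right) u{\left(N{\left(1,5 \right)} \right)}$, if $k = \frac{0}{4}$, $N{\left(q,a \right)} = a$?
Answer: $0$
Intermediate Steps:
$k = 0$ ($k = 0 \cdot \frac{1}{4} = 0$)
$u{\left(c \right)} = -5 + c$
$48 \cdot 2 \left(k + 6\right) u{\left(N{\left(1,5 \right)} \right)} = 48 \cdot 2 \left(0 + 6\right) \left(-5 + 5\right) = 48 \cdot 2 \cdot 6 \cdot 0 = 48 \cdot 12 \cdot 0 = 576 \cdot 0 = 0$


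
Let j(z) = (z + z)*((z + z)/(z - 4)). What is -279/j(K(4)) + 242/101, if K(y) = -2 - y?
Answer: 17591/808 ≈ 21.771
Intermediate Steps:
j(z) = 4*z²/(-4 + z) (j(z) = (2*z)*((2*z)/(-4 + z)) = (2*z)*(2*z/(-4 + z)) = 4*z²/(-4 + z))
-279/j(K(4)) + 242/101 = -279*(-4 + (-2 - 1*4))/(4*(-2 - 1*4)²) + 242/101 = -279*(-4 + (-2 - 4))/(4*(-2 - 4)²) + 242*(1/101) = -279/(4*(-6)²/(-4 - 6)) + 242/101 = -279/(4*36/(-10)) + 242/101 = -279/(4*36*(-⅒)) + 242/101 = -279/(-72/5) + 242/101 = -279*(-5/72) + 242/101 = 155/8 + 242/101 = 17591/808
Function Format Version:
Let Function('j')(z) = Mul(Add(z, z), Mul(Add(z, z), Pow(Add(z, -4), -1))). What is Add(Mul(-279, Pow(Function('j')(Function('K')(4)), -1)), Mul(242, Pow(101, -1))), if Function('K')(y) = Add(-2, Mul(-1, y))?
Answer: Rational(17591, 808) ≈ 21.771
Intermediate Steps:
Function('j')(z) = Mul(4, Pow(z, 2), Pow(Add(-4, z), -1)) (Function('j')(z) = Mul(Mul(2, z), Mul(Mul(2, z), Pow(Add(-4, z), -1))) = Mul(Mul(2, z), Mul(2, z, Pow(Add(-4, z), -1))) = Mul(4, Pow(z, 2), Pow(Add(-4, z), -1)))
Add(Mul(-279, Pow(Function('j')(Function('K')(4)), -1)), Mul(242, Pow(101, -1))) = Add(Mul(-279, Pow(Mul(4, Pow(Add(-2, Mul(-1, 4)), 2), Pow(Add(-4, Add(-2, Mul(-1, 4))), -1)), -1)), Mul(242, Pow(101, -1))) = Add(Mul(-279, Pow(Mul(4, Pow(Add(-2, -4), 2), Pow(Add(-4, Add(-2, -4)), -1)), -1)), Mul(242, Rational(1, 101))) = Add(Mul(-279, Pow(Mul(4, Pow(-6, 2), Pow(Add(-4, -6), -1)), -1)), Rational(242, 101)) = Add(Mul(-279, Pow(Mul(4, 36, Pow(-10, -1)), -1)), Rational(242, 101)) = Add(Mul(-279, Pow(Mul(4, 36, Rational(-1, 10)), -1)), Rational(242, 101)) = Add(Mul(-279, Pow(Rational(-72, 5), -1)), Rational(242, 101)) = Add(Mul(-279, Rational(-5, 72)), Rational(242, 101)) = Add(Rational(155, 8), Rational(242, 101)) = Rational(17591, 808)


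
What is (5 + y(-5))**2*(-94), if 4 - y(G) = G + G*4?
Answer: -108664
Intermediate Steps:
y(G) = 4 - 5*G (y(G) = 4 - (G + G*4) = 4 - (G + 4*G) = 4 - 5*G)
(5 + y(-5))**2*(-94) = (5 + (4 - 5*(-5)))**2*(-94) = (5 + (4 + 25))**2*(-94) = (5 + 29)**2*(-94) = 34**2*(-94) = 1156*(-94) = -108664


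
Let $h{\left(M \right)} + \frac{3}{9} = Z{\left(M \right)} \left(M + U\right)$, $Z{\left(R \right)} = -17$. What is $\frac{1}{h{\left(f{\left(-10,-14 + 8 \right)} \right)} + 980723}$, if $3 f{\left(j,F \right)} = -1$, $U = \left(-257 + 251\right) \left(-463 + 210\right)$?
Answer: $\frac{3}{2864767} \approx 1.0472 \cdot 10^{-6}$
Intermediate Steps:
$U = 1518$ ($U = \left(-6\right) \left(-253\right) = 1518$)
$f{\left(j,F \right)} = - \frac{1}{3}$ ($f{\left(j,F \right)} = \frac{1}{3} \left(-1\right) = - \frac{1}{3}$)
$h{\left(M \right)} = - \frac{77419}{3} - 17 M$ ($h{\left(M \right)} = - \frac{1}{3} - 17 \left(M + 1518\right) = - \frac{1}{3} - 17 \left(1518 + M\right) = - \frac{1}{3} - \left(25806 + 17 M\right) = - \frac{77419}{3} - 17 M$)
$\frac{1}{h{\left(f{\left(-10,-14 + 8 \right)} \right)} + 980723} = \frac{1}{\left(- \frac{77419}{3} - - \frac{17}{3}\right) + 980723} = \frac{1}{\left(- \frac{77419}{3} + \frac{17}{3}\right) + 980723} = \frac{1}{- \frac{77402}{3} + 980723} = \frac{1}{\frac{2864767}{3}} = \frac{3}{2864767}$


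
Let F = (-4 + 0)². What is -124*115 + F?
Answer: -14244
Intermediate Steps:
F = 16 (F = (-4)² = 16)
-124*115 + F = -124*115 + 16 = -14260 + 16 = -14244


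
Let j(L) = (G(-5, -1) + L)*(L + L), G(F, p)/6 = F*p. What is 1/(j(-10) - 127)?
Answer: -1/527 ≈ -0.0018975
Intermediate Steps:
G(F, p) = 6*F*p (G(F, p) = 6*(F*p) = 6*F*p)
j(L) = 2*L*(30 + L) (j(L) = (6*(-5)*(-1) + L)*(L + L) = (30 + L)*(2*L) = 2*L*(30 + L))
1/(j(-10) - 127) = 1/(2*(-10)*(30 - 10) - 127) = 1/(2*(-10)*20 - 127) = 1/(-400 - 127) = 1/(-527) = -1/527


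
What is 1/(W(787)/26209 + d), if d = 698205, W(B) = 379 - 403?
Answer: 26209/18299254821 ≈ 1.4322e-6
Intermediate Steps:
W(B) = -24
1/(W(787)/26209 + d) = 1/(-24/26209 + 698205) = 1/(18299254821/26209) = 26209/18299254821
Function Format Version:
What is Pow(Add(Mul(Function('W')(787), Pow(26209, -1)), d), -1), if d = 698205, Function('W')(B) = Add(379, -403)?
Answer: Rational(26209, 18299254821) ≈ 1.4322e-6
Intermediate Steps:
Function('W')(B) = -24
Pow(Add(Mul(Function('W')(787), Pow(26209, -1)), d), -1) = Pow(Add(Mul(-24, Pow(26209, -1)), 698205), -1) = Pow(Add(Mul(-24, Rational(1, 26209)), 698205), -1) = Pow(Add(Rational(-24, 26209), 698205), -1) = Pow(Rational(18299254821, 26209), -1) = Rational(26209, 18299254821)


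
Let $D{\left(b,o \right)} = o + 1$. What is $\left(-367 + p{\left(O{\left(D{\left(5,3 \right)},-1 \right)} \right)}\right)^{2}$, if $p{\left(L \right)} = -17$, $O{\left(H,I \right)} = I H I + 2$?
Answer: $147456$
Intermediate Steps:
$D{\left(b,o \right)} = 1 + o$
$O{\left(H,I \right)} = 2 + H I^{2}$ ($O{\left(H,I \right)} = H I I + 2 = H I^{2} + 2 = 2 + H I^{2}$)
$\left(-367 + p{\left(O{\left(D{\left(5,3 \right)},-1 \right)} \right)}\right)^{2} = \left(-367 - 17\right)^{2} = \left(-384\right)^{2} = 147456$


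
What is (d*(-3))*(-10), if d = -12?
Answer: -360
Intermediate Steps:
(d*(-3))*(-10) = -12*(-3)*(-10) = 36*(-10) = -360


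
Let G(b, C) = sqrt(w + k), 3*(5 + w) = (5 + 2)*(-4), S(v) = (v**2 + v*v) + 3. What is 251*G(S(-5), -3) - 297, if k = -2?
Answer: -297 + 1757*I*sqrt(3)/3 ≈ -297.0 + 1014.4*I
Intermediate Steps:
S(v) = 3 + 2*v**2 (S(v) = (v**2 + v**2) + 3 = 2*v**2 + 3 = 3 + 2*v**2)
w = -43/3 (w = -5 + ((5 + 2)*(-4))/3 = -5 + (7*(-4))/3 = -5 + (1/3)*(-28) = -5 - 28/3 = -43/3 ≈ -14.333)
G(b, C) = 7*I*sqrt(3)/3 (G(b, C) = sqrt(-43/3 - 2) = sqrt(-49/3) = 7*I*sqrt(3)/3)
251*G(S(-5), -3) - 297 = 251*(7*I*sqrt(3)/3) - 297 = 1757*I*sqrt(3)/3 - 297 = -297 + 1757*I*sqrt(3)/3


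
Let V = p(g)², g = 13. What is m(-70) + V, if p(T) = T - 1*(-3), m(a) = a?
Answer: 186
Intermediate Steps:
p(T) = 3 + T (p(T) = T + 3 = 3 + T)
V = 256 (V = (3 + 13)² = 16² = 256)
m(-70) + V = -70 + 256 = 186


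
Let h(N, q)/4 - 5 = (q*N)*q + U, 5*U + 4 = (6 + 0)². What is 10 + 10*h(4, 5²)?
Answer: 100466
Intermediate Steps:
U = 32/5 (U = -⅘ + (6 + 0)²/5 = -⅘ + (⅕)*6² = -⅘ + (⅕)*36 = -⅘ + 36/5 = 32/5 ≈ 6.4000)
h(N, q) = 228/5 + 4*N*q² (h(N, q) = 20 + 4*((q*N)*q + 32/5) = 20 + 4*((N*q)*q + 32/5) = 20 + 4*(N*q² + 32/5) = 20 + 4*(32/5 + N*q²) = 20 + (128/5 + 4*N*q²) = 228/5 + 4*N*q²)
10 + 10*h(4, 5²) = 10 + 10*(228/5 + 4*4*(5²)²) = 10 + 10*(228/5 + 4*4*25²) = 10 + 10*(228/5 + 4*4*625) = 10 + 10*(228/5 + 10000) = 10 + 10*(50228/5) = 10 + 100456 = 100466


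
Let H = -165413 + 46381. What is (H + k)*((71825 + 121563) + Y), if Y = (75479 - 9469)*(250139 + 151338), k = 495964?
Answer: 9989335074635256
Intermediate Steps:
H = -119032
Y = 26501496770 (Y = 66010*401477 = 26501496770)
(H + k)*((71825 + 121563) + Y) = (-119032 + 495964)*((71825 + 121563) + 26501496770) = 376932*(193388 + 26501496770) = 376932*26501690158 = 9989335074635256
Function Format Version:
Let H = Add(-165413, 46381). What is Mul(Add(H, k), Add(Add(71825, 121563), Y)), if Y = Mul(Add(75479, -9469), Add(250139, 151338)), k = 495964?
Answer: 9989335074635256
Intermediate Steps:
H = -119032
Y = 26501496770 (Y = Mul(66010, 401477) = 26501496770)
Mul(Add(H, k), Add(Add(71825, 121563), Y)) = Mul(Add(-119032, 495964), Add(Add(71825, 121563), 26501496770)) = Mul(376932, Add(193388, 26501496770)) = Mul(376932, 26501690158) = 9989335074635256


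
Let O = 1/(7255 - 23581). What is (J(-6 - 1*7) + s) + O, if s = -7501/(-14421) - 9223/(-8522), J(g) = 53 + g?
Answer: 6955898221729/167199684201 ≈ 41.602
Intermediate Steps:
s = 196928405/122895762 (s = -7501*(-1/14421) - 9223*(-1/8522) = 7501/14421 + 9223/8522 = 196928405/122895762 ≈ 1.6024)
O = -1/16326 (O = 1/(-16326) = -1/16326 ≈ -6.1252e-5)
(J(-6 - 1*7) + s) + O = ((53 + (-6 - 1*7)) + 196928405/122895762) - 1/16326 = ((53 + (-6 - 7)) + 196928405/122895762) - 1/16326 = ((53 - 13) + 196928405/122895762) - 1/16326 = (40 + 196928405/122895762) - 1/16326 = 5112758885/122895762 - 1/16326 = 6955898221729/167199684201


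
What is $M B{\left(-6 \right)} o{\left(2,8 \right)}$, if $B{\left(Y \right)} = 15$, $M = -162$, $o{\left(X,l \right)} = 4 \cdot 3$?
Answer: $-29160$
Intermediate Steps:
$o{\left(X,l \right)} = 12$
$M B{\left(-6 \right)} o{\left(2,8 \right)} = \left(-162\right) 15 \cdot 12 = \left(-2430\right) 12 = -29160$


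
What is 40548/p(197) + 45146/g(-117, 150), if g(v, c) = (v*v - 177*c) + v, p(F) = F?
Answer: 258669091/1278333 ≈ 202.35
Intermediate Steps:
g(v, c) = v + v² - 177*c (g(v, c) = (v² - 177*c) + v = v + v² - 177*c)
40548/p(197) + 45146/g(-117, 150) = 40548/197 + 45146/(-117 + (-117)² - 177*150) = 40548*(1/197) + 45146/(-117 + 13689 - 26550) = 40548/197 + 45146/(-12978) = 40548/197 + 45146*(-1/12978) = 40548/197 - 22573/6489 = 258669091/1278333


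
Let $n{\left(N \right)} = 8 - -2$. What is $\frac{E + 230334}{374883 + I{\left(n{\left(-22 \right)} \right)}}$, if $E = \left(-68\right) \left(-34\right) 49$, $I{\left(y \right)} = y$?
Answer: $\frac{343622}{374893} \approx 0.91659$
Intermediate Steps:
$n{\left(N \right)} = 10$ ($n{\left(N \right)} = 8 + 2 = 10$)
$E = 113288$ ($E = 2312 \cdot 49 = 113288$)
$\frac{E + 230334}{374883 + I{\left(n{\left(-22 \right)} \right)}} = \frac{113288 + 230334}{374883 + 10} = \frac{343622}{374893}$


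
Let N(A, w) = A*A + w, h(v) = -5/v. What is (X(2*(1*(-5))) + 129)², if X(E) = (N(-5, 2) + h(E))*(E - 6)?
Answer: 96721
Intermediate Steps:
N(A, w) = w + A² (N(A, w) = A² + w = w + A²)
X(E) = (-6 + E)*(27 - 5/E) (X(E) = ((2 + (-5)²) - 5/E)*(E - 6) = ((2 + 25) - 5/E)*(-6 + E) = (27 - 5/E)*(-6 + E) = (-6 + E)*(27 - 5/E))
(X(2*(1*(-5))) + 129)² = ((-167 + 27*(2*(1*(-5))) + 30/((2*(1*(-5))))) + 129)² = ((-167 + 27*(2*(-5)) + 30/((2*(-5)))) + 129)² = ((-167 + 27*(-10) + 30/(-10)) + 129)² = ((-167 - 270 + 30*(-⅒)) + 129)² = ((-167 - 270 - 3) + 129)² = (-440 + 129)² = (-311)² = 96721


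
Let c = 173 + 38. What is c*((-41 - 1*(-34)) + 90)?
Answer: 17513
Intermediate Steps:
c = 211
c*((-41 - 1*(-34)) + 90) = 211*((-41 - 1*(-34)) + 90) = 211*((-41 + 34) + 90) = 211*(-7 + 90) = 211*83 = 17513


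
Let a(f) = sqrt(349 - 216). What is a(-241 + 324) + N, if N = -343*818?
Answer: -280574 + sqrt(133) ≈ -2.8056e+5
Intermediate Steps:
a(f) = sqrt(133)
N = -280574
a(-241 + 324) + N = sqrt(133) - 280574 = -280574 + sqrt(133)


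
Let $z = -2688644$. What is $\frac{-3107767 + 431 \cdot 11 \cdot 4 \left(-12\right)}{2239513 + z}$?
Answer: $\frac{3335335}{449131} \approx 7.4262$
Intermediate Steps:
$\frac{-3107767 + 431 \cdot 11 \cdot 4 \left(-12\right)}{2239513 + z} = \frac{-3107767 + 431 \cdot 11 \cdot 4 \left(-12\right)}{2239513 - 2688644} = \frac{-3107767 + 431 \cdot 44 \left(-12\right)}{-449131} = \left(-3107767 + 431 \left(-528\right)\right) \left(- \frac{1}{449131}\right) = \left(-3107767 - 227568\right) \left(- \frac{1}{449131}\right) = \left(-3335335\right) \left(- \frac{1}{449131}\right) = \frac{3335335}{449131}$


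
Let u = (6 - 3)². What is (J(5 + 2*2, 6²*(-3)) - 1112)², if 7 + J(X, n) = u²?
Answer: 1077444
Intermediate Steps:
u = 9 (u = 3² = 9)
J(X, n) = 74 (J(X, n) = -7 + 9² = -7 + 81 = 74)
(J(5 + 2*2, 6²*(-3)) - 1112)² = (74 - 1112)² = (-1038)² = 1077444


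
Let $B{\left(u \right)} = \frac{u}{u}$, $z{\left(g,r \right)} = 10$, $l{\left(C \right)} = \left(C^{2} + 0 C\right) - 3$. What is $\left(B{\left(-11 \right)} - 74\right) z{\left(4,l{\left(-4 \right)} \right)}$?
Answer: $-730$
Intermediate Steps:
$l{\left(C \right)} = -3 + C^{2}$ ($l{\left(C \right)} = \left(C^{2} + 0\right) - 3 = C^{2} - 3 = -3 + C^{2}$)
$B{\left(u \right)} = 1$
$\left(B{\left(-11 \right)} - 74\right) z{\left(4,l{\left(-4 \right)} \right)} = \left(1 - 74\right) 10 = \left(-73\right) 10 = -730$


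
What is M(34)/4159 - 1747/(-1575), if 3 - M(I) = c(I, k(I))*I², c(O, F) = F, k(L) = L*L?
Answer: -2097458702/6550425 ≈ -320.20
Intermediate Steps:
k(L) = L²
M(I) = 3 - I⁴ (M(I) = 3 - I²*I² = 3 - I⁴)
M(34)/4159 - 1747/(-1575) = (3 - 1*34⁴)/4159 - 1747/(-1575) = (3 - 1*1336336)*(1/4159) - 1747*(-1/1575) = (3 - 1336336)*(1/4159) + 1747/1575 = -1336333*1/4159 + 1747/1575 = -1336333/4159 + 1747/1575 = -2097458702/6550425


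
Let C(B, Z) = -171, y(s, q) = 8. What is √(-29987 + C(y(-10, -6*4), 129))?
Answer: I*√30158 ≈ 173.66*I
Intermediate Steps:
√(-29987 + C(y(-10, -6*4), 129)) = √(-29987 - 171) = √(-30158) = I*√30158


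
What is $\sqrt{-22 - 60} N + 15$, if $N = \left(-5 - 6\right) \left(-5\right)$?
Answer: $15 + 55 i \sqrt{82} \approx 15.0 + 498.05 i$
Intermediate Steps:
$N = 55$ ($N = \left(-11\right) \left(-5\right) = 55$)
$\sqrt{-22 - 60} N + 15 = \sqrt{-22 - 60} \cdot 55 + 15 = \sqrt{-82} \cdot 55 + 15 = i \sqrt{82} \cdot 55 + 15 = 55 i \sqrt{82} + 15 = 15 + 55 i \sqrt{82}$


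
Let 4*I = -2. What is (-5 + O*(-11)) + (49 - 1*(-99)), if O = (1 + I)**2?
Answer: 561/4 ≈ 140.25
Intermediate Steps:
I = -1/2 (I = (1/4)*(-2) = -1/2 ≈ -0.50000)
O = 1/4 (O = (1 - 1/2)**2 = (1/2)**2 = 1/4 ≈ 0.25000)
(-5 + O*(-11)) + (49 - 1*(-99)) = (-5 + (1/4)*(-11)) + (49 - 1*(-99)) = (-5 - 11/4) + (49 + 99) = -31/4 + 148 = 561/4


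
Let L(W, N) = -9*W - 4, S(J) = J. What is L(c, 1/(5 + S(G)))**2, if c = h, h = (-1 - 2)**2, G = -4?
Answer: 7225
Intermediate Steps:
h = 9 (h = (-3)**2 = 9)
c = 9
L(W, N) = -4 - 9*W
L(c, 1/(5 + S(G)))**2 = (-4 - 9*9)**2 = (-4 - 81)**2 = (-85)**2 = 7225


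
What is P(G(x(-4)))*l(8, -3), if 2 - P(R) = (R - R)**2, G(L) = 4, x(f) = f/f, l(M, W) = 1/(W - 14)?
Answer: -2/17 ≈ -0.11765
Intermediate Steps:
l(M, W) = 1/(-14 + W)
x(f) = 1
P(R) = 2 (P(R) = 2 - (R - R)**2 = 2 - 1*0**2 = 2 - 1*0 = 2 + 0 = 2)
P(G(x(-4)))*l(8, -3) = 2/(-14 - 3) = 2/(-17) = 2*(-1/17) = -2/17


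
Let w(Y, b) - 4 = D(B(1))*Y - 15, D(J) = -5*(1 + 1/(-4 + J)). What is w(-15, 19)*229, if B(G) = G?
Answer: 8931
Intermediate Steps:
D(J) = -5 - 5/(-4 + J)
w(Y, b) = -11 - 10*Y/3 (w(Y, b) = 4 + ((5*(3 - 1*1)/(-4 + 1))*Y - 15) = 4 + ((5*(3 - 1)/(-3))*Y - 15) = 4 + ((5*(-⅓)*2)*Y - 15) = 4 + (-10*Y/3 - 15) = 4 + (-15 - 10*Y/3) = -11 - 10*Y/3)
w(-15, 19)*229 = (-11 - 10/3*(-15))*229 = (-11 + 50)*229 = 39*229 = 8931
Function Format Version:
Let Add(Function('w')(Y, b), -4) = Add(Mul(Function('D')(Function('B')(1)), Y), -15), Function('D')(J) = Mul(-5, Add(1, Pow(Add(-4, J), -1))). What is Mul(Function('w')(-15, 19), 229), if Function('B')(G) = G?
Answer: 8931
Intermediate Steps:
Function('D')(J) = Add(-5, Mul(-5, Pow(Add(-4, J), -1)))
Function('w')(Y, b) = Add(-11, Mul(Rational(-10, 3), Y)) (Function('w')(Y, b) = Add(4, Add(Mul(Mul(5, Pow(Add(-4, 1), -1), Add(3, Mul(-1, 1))), Y), -15)) = Add(4, Add(Mul(Mul(5, Pow(-3, -1), Add(3, -1)), Y), -15)) = Add(4, Add(Mul(Mul(5, Rational(-1, 3), 2), Y), -15)) = Add(4, Add(Mul(Rational(-10, 3), Y), -15)) = Add(4, Add(-15, Mul(Rational(-10, 3), Y))) = Add(-11, Mul(Rational(-10, 3), Y)))
Mul(Function('w')(-15, 19), 229) = Mul(Add(-11, Mul(Rational(-10, 3), -15)), 229) = Mul(Add(-11, 50), 229) = Mul(39, 229) = 8931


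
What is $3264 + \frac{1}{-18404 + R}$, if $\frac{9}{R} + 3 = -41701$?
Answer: $\frac{2505186625496}{767520425} \approx 3264.0$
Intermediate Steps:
$R = - \frac{9}{41704}$ ($R = \frac{9}{-3 - 41701} = \frac{9}{-41704} = 9 \left(- \frac{1}{41704}\right) = - \frac{9}{41704} \approx -0.00021581$)
$3264 + \frac{1}{-18404 + R} = 3264 + \frac{1}{-18404 - \frac{9}{41704}} = 3264 + \frac{1}{- \frac{767520425}{41704}} = 3264 - \frac{41704}{767520425} = \frac{2505186625496}{767520425}$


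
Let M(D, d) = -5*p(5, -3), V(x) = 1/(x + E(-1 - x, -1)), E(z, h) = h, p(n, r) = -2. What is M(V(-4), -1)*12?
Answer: 120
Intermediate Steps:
V(x) = 1/(-1 + x) (V(x) = 1/(x - 1) = 1/(-1 + x))
M(D, d) = 10 (M(D, d) = -5*(-2) = 10)
M(V(-4), -1)*12 = 10*12 = 120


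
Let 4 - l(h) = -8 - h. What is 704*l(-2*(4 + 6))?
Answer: -5632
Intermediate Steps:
l(h) = 12 + h (l(h) = 4 - (-8 - h) = 4 + (8 + h) = 12 + h)
704*l(-2*(4 + 6)) = 704*(12 - 2*(4 + 6)) = 704*(12 - 2*10) = 704*(12 - 20) = 704*(-8) = -5632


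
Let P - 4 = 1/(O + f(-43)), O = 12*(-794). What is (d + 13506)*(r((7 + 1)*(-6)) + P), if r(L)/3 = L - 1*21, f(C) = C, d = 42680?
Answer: -109164566004/9571 ≈ -1.1406e+7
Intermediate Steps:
O = -9528
r(L) = -63 + 3*L (r(L) = 3*(L - 1*21) = 3*(L - 21) = 3*(-21 + L) = -63 + 3*L)
P = 38283/9571 (P = 4 + 1/(-9528 - 43) = 4 + 1/(-9571) = 4 - 1/9571 = 38283/9571 ≈ 3.9999)
(d + 13506)*(r((7 + 1)*(-6)) + P) = (42680 + 13506)*((-63 + 3*((7 + 1)*(-6))) + 38283/9571) = 56186*((-63 + 3*(8*(-6))) + 38283/9571) = 56186*((-63 + 3*(-48)) + 38283/9571) = 56186*((-63 - 144) + 38283/9571) = 56186*(-207 + 38283/9571) = 56186*(-1942914/9571) = -109164566004/9571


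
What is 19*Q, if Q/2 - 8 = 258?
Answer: 10108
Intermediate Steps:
Q = 532 (Q = 16 + 2*258 = 16 + 516 = 532)
19*Q = 19*532 = 10108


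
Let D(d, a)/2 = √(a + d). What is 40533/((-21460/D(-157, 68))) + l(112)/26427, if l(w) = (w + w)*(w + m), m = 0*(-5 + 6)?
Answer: 25088/26427 - 40533*I*√89/10730 ≈ 0.94933 - 35.637*I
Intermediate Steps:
D(d, a) = 2*√(a + d)
m = 0 (m = 0*1 = 0)
l(w) = 2*w² (l(w) = (w + w)*(w + 0) = (2*w)*w = 2*w²)
40533/((-21460/D(-157, 68))) + l(112)/26427 = 40533/((-21460*1/(2*√(68 - 157)))) + (2*112²)/26427 = 40533/((-21460*(-I*√89/178))) + (2*12544)*(1/26427) = 40533/((-21460*(-I*√89/178))) + 25088*(1/26427) = 40533/((-21460*(-I*√89/178))) + 25088/26427 = 40533/((-(-10730)*I*√89/89)) + 25088/26427 = 40533/((10730*I*√89/89)) + 25088/26427 = 40533*(-I*√89/10730) + 25088/26427 = -40533*I*√89/10730 + 25088/26427 = 25088/26427 - 40533*I*√89/10730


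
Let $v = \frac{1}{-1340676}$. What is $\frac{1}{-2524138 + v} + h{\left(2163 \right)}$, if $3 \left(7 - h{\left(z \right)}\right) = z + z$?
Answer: $- \frac{4856113526850391}{3384051237289} \approx -1435.0$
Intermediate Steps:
$h{\left(z \right)} = 7 - \frac{2 z}{3}$ ($h{\left(z \right)} = 7 - \frac{z + z}{3} = 7 - \frac{2 z}{3}$)
$v = - \frac{1}{1340676} \approx -7.4589 \cdot 10^{-7}$
$\frac{1}{-2524138 + v} + h{\left(2163 \right)} = \frac{1}{-2524138 - \frac{1}{1340676}} + \left(7 - 1442\right) = \frac{1}{- \frac{3384051237289}{1340676}} + \left(7 - 1442\right) = - \frac{1340676}{3384051237289} - 1435 = - \frac{4856113526850391}{3384051237289}$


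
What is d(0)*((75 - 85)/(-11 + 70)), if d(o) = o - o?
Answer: 0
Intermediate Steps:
d(o) = 0
d(0)*((75 - 85)/(-11 + 70)) = 0*((75 - 85)/(-11 + 70)) = 0*(-10/59) = 0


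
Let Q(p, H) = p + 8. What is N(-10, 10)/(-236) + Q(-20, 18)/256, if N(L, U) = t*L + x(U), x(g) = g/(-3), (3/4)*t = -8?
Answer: -5491/11328 ≈ -0.48473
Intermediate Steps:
t = -32/3 (t = (4/3)*(-8) = -32/3 ≈ -10.667)
x(g) = -g/3 (x(g) = g*(-⅓) = -g/3)
Q(p, H) = 8 + p
N(L, U) = -32*L/3 - U/3
N(-10, 10)/(-236) + Q(-20, 18)/256 = (-32/3*(-10) - ⅓*10)/(-236) + (8 - 20)/256 = (320/3 - 10/3)*(-1/236) - 12*1/256 = (310/3)*(-1/236) - 3/64 = -155/354 - 3/64 = -5491/11328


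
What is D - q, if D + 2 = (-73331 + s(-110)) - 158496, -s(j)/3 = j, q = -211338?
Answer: -20161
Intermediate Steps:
s(j) = -3*j
D = -231499 (D = -2 + ((-73331 - 3*(-110)) - 158496) = -2 + ((-73331 + 330) - 158496) = -2 + (-73001 - 158496) = -2 - 231497 = -231499)
D - q = -231499 - 1*(-211338) = -231499 + 211338 = -20161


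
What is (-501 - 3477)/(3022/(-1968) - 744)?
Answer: 3914352/733607 ≈ 5.3358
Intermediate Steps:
(-501 - 3477)/(3022/(-1968) - 744) = -3978/(3022*(-1/1968) - 744) = -3978/(-1511/984 - 744) = -3978/(-733607/984) = -3978*(-984/733607) = 3914352/733607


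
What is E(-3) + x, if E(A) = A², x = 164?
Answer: 173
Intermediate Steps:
E(-3) + x = (-3)² + 164 = 9 + 164 = 173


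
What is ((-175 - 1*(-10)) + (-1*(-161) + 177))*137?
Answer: 23701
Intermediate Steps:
((-175 - 1*(-10)) + (-1*(-161) + 177))*137 = ((-175 + 10) + (161 + 177))*137 = (-165 + 338)*137 = 173*137 = 23701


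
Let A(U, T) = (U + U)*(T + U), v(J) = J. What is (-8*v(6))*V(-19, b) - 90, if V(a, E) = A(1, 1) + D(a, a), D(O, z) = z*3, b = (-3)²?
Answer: 2454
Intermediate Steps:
b = 9
D(O, z) = 3*z
A(U, T) = 2*U*(T + U) (A(U, T) = (2*U)*(T + U) = 2*U*(T + U))
V(a, E) = 4 + 3*a (V(a, E) = 2*1*(1 + 1) + 3*a = 2*1*2 + 3*a = 4 + 3*a)
(-8*v(6))*V(-19, b) - 90 = (-8*6)*(4 + 3*(-19)) - 90 = -48*(4 - 57) - 90 = -48*(-53) - 90 = 2544 - 90 = 2454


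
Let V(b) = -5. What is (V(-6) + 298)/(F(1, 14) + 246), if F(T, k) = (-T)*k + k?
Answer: 293/246 ≈ 1.1911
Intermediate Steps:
F(T, k) = k - T*k (F(T, k) = -T*k + k = k - T*k)
(V(-6) + 298)/(F(1, 14) + 246) = (-5 + 298)/(14*(1 - 1*1) + 246) = 293/(14*(1 - 1) + 246) = 293/(14*0 + 246) = 293/(0 + 246) = 293/246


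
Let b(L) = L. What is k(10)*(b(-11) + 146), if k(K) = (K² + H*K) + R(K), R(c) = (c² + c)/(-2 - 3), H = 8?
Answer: 21330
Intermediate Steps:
R(c) = -c/5 - c²/5 (R(c) = (c + c²)/(-5) = (c + c²)*(-⅕) = -c/5 - c²/5)
k(K) = K² + 8*K - K*(1 + K)/5 (k(K) = (K² + 8*K) - K*(1 + K)/5 = K² + 8*K - K*(1 + K)/5)
k(10)*(b(-11) + 146) = ((⅕)*10*(39 + 4*10))*(-11 + 146) = ((⅕)*10*(39 + 40))*135 = ((⅕)*10*79)*135 = 158*135 = 21330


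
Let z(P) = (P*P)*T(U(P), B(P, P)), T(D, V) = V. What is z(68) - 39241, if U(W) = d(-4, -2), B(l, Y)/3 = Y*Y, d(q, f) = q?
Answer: 64104887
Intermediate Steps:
B(l, Y) = 3*Y**2 (B(l, Y) = 3*(Y*Y) = 3*Y**2)
U(W) = -4
z(P) = 3*P**4 (z(P) = (P*P)*(3*P**2) = P**2*(3*P**2) = 3*P**4)
z(68) - 39241 = 3*68**4 - 39241 = 3*21381376 - 39241 = 64144128 - 39241 = 64104887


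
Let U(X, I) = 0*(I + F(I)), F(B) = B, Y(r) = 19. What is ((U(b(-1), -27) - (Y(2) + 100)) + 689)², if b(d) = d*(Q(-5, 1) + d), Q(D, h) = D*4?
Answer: 324900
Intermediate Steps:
Q(D, h) = 4*D
b(d) = d*(-20 + d) (b(d) = d*(4*(-5) + d) = d*(-20 + d))
U(X, I) = 0 (U(X, I) = 0*(I + I) = 0*(2*I) = 0)
((U(b(-1), -27) - (Y(2) + 100)) + 689)² = ((0 - (19 + 100)) + 689)² = ((0 - 1*119) + 689)² = ((0 - 119) + 689)² = (-119 + 689)² = 570² = 324900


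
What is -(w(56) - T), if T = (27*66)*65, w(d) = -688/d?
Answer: 810896/7 ≈ 1.1584e+5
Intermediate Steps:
T = 115830 (T = 1782*65 = 115830)
-(w(56) - T) = -(-688/56 - 1*115830) = -(-688*1/56 - 115830) = -(-86/7 - 115830) = -1*(-810896/7) = 810896/7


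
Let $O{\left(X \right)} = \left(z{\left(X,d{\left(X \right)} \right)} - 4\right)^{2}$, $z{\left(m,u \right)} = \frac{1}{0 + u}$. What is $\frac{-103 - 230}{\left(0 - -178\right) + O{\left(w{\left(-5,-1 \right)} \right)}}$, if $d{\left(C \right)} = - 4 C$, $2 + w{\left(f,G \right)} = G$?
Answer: $- \frac{47952}{27841} \approx -1.7224$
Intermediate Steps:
$w{\left(f,G \right)} = -2 + G$
$z{\left(m,u \right)} = \frac{1}{u}$
$O{\left(X \right)} = \left(-4 - \frac{1}{4 X}\right)^{2}$ ($O{\left(X \right)} = \left(\frac{1}{\left(-4\right) X} - 4\right)^{2} = \left(- \frac{1}{4 X} - 4\right)^{2} = \left(-4 - \frac{1}{4 X}\right)^{2}$)
$\frac{-103 - 230}{\left(0 - -178\right) + O{\left(w{\left(-5,-1 \right)} \right)}} = \frac{-103 - 230}{\left(0 - -178\right) + \frac{\left(1 + 16 \left(-2 - 1\right)\right)^{2}}{16 \left(-2 - 1\right)^{2}}} = - \frac{333}{\left(0 + 178\right) + \frac{\left(1 + 16 \left(-3\right)\right)^{2}}{16 \cdot 9}} = - \frac{333}{178 + \frac{1}{16} \cdot \frac{1}{9} \left(1 - 48\right)^{2}} = - \frac{333}{178 + \frac{1}{16} \cdot \frac{1}{9} \left(-47\right)^{2}} = - \frac{333}{178 + \frac{1}{16} \cdot \frac{1}{9} \cdot 2209} = - \frac{333}{178 + \frac{2209}{144}} = - \frac{333}{\frac{27841}{144}} = \left(-333\right) \frac{144}{27841} = - \frac{47952}{27841}$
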